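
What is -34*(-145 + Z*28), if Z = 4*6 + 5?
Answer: -22678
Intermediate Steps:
Z = 29 (Z = 24 + 5 = 29)
-34*(-145 + Z*28) = -34*(-145 + 29*28) = -34*(-145 + 812) = -34*667 = -1*22678 = -22678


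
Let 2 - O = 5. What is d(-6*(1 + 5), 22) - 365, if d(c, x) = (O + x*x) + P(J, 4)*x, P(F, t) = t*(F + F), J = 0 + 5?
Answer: 996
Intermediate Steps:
O = -3 (O = 2 - 1*5 = 2 - 5 = -3)
J = 5
P(F, t) = 2*F*t (P(F, t) = t*(2*F) = 2*F*t)
d(c, x) = -3 + x² + 40*x (d(c, x) = (-3 + x*x) + (2*5*4)*x = (-3 + x²) + 40*x = -3 + x² + 40*x)
d(-6*(1 + 5), 22) - 365 = (-3 + 22² + 40*22) - 365 = (-3 + 484 + 880) - 365 = 1361 - 365 = 996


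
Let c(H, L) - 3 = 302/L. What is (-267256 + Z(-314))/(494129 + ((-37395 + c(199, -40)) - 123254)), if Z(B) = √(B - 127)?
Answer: -485920/606319 + 60*I/952787 ≈ -0.80143 + 6.2973e-5*I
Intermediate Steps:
c(H, L) = 3 + 302/L
Z(B) = √(-127 + B)
(-267256 + Z(-314))/(494129 + ((-37395 + c(199, -40)) - 123254)) = (-267256 + √(-127 - 314))/(494129 + ((-37395 + (3 + 302/(-40))) - 123254)) = (-267256 + √(-441))/(494129 + ((-37395 + (3 + 302*(-1/40))) - 123254)) = (-267256 + 21*I)/(494129 + ((-37395 + (3 - 151/20)) - 123254)) = (-267256 + 21*I)/(494129 + ((-37395 - 91/20) - 123254)) = (-267256 + 21*I)/(494129 + (-747991/20 - 123254)) = (-267256 + 21*I)/(494129 - 3213071/20) = (-267256 + 21*I)/(6669509/20) = (-267256 + 21*I)*(20/6669509) = -485920/606319 + 60*I/952787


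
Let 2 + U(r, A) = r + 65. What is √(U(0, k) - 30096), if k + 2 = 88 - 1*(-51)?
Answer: 3*I*√3337 ≈ 173.3*I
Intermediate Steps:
k = 137 (k = -2 + (88 - 1*(-51)) = -2 + (88 + 51) = -2 + 139 = 137)
U(r, A) = 63 + r (U(r, A) = -2 + (r + 65) = -2 + (65 + r) = 63 + r)
√(U(0, k) - 30096) = √((63 + 0) - 30096) = √(63 - 30096) = √(-30033) = 3*I*√3337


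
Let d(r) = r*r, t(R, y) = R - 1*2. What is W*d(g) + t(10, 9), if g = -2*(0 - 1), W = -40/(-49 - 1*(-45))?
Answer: 48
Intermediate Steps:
t(R, y) = -2 + R (t(R, y) = R - 2 = -2 + R)
W = 10 (W = -40/(-49 + 45) = -40/(-4) = -40*(-¼) = 10)
g = 2 (g = -2*(-1) = 2)
d(r) = r²
W*d(g) + t(10, 9) = 10*2² + (-2 + 10) = 10*4 + 8 = 40 + 8 = 48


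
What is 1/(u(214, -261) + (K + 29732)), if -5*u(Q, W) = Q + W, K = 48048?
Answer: 5/388947 ≈ 1.2855e-5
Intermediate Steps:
u(Q, W) = -Q/5 - W/5 (u(Q, W) = -(Q + W)/5 = -Q/5 - W/5)
1/(u(214, -261) + (K + 29732)) = 1/((-⅕*214 - ⅕*(-261)) + (48048 + 29732)) = 1/((-214/5 + 261/5) + 77780) = 1/(47/5 + 77780) = 1/(388947/5) = 5/388947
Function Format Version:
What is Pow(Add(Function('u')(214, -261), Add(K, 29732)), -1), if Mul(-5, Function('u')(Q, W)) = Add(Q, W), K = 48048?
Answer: Rational(5, 388947) ≈ 1.2855e-5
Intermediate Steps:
Function('u')(Q, W) = Add(Mul(Rational(-1, 5), Q), Mul(Rational(-1, 5), W)) (Function('u')(Q, W) = Mul(Rational(-1, 5), Add(Q, W)) = Add(Mul(Rational(-1, 5), Q), Mul(Rational(-1, 5), W)))
Pow(Add(Function('u')(214, -261), Add(K, 29732)), -1) = Pow(Add(Add(Mul(Rational(-1, 5), 214), Mul(Rational(-1, 5), -261)), Add(48048, 29732)), -1) = Pow(Add(Add(Rational(-214, 5), Rational(261, 5)), 77780), -1) = Pow(Add(Rational(47, 5), 77780), -1) = Pow(Rational(388947, 5), -1) = Rational(5, 388947)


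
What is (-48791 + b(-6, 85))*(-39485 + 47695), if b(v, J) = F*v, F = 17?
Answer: -401411530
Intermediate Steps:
b(v, J) = 17*v
(-48791 + b(-6, 85))*(-39485 + 47695) = (-48791 + 17*(-6))*(-39485 + 47695) = (-48791 - 102)*8210 = -48893*8210 = -401411530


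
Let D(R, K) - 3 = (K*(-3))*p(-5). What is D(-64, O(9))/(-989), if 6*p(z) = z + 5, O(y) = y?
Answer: -3/989 ≈ -0.0030334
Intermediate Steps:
p(z) = ⅚ + z/6 (p(z) = (z + 5)/6 = (5 + z)/6 = ⅚ + z/6)
D(R, K) = 3 (D(R, K) = 3 + (K*(-3))*(⅚ + (⅙)*(-5)) = 3 + (-3*K)*(⅚ - ⅚) = 3 - 3*K*0 = 3 + 0 = 3)
D(-64, O(9))/(-989) = 3/(-989) = 3*(-1/989) = -3/989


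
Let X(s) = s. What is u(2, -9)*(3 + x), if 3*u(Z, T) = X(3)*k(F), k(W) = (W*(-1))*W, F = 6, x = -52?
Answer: 1764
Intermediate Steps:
k(W) = -W**2 (k(W) = (-W)*W = -W**2)
u(Z, T) = -36 (u(Z, T) = (3*(-1*6**2))/3 = (3*(-1*36))/3 = (3*(-36))/3 = (1/3)*(-108) = -36)
u(2, -9)*(3 + x) = -36*(3 - 52) = -36*(-49) = 1764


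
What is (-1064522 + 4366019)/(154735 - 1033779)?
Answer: -3301497/879044 ≈ -3.7558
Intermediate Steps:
(-1064522 + 4366019)/(154735 - 1033779) = 3301497/(-879044) = 3301497*(-1/879044) = -3301497/879044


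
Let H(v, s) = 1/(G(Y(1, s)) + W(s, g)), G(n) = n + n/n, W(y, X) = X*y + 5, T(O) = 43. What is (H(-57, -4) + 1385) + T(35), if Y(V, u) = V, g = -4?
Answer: 32845/23 ≈ 1428.0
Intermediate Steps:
W(y, X) = 5 + X*y
G(n) = 1 + n (G(n) = n + 1 = 1 + n)
H(v, s) = 1/(7 - 4*s) (H(v, s) = 1/((1 + 1) + (5 - 4*s)) = 1/(2 + (5 - 4*s)) = 1/(7 - 4*s))
(H(-57, -4) + 1385) + T(35) = (-1/(-7 + 4*(-4)) + 1385) + 43 = (-1/(-7 - 16) + 1385) + 43 = (-1/(-23) + 1385) + 43 = (-1*(-1/23) + 1385) + 43 = (1/23 + 1385) + 43 = 31856/23 + 43 = 32845/23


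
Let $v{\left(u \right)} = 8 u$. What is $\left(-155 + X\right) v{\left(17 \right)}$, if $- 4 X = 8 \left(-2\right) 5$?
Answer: $-18360$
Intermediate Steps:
$X = 20$ ($X = - \frac{8 \left(-2\right) 5}{4} = - \frac{\left(-16\right) 5}{4} = \left(- \frac{1}{4}\right) \left(-80\right) = 20$)
$\left(-155 + X\right) v{\left(17 \right)} = \left(-155 + 20\right) 8 \cdot 17 = \left(-135\right) 136 = -18360$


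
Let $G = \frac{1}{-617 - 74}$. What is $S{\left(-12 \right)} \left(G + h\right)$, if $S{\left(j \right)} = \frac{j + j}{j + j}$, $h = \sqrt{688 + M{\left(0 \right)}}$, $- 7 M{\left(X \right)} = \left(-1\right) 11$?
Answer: $- \frac{1}{691} + \frac{\sqrt{33789}}{7} \approx 26.258$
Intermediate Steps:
$M{\left(X \right)} = \frac{11}{7}$ ($M{\left(X \right)} = - \frac{\left(-1\right) 11}{7} = \left(- \frac{1}{7}\right) \left(-11\right) = \frac{11}{7}$)
$G = - \frac{1}{691}$ ($G = \frac{1}{-691} = - \frac{1}{691} \approx -0.0014472$)
$h = \frac{\sqrt{33789}}{7}$ ($h = \sqrt{688 + \frac{11}{7}} = \sqrt{\frac{4827}{7}} = \frac{\sqrt{33789}}{7} \approx 26.26$)
$S{\left(j \right)} = 1$ ($S{\left(j \right)} = \frac{2 j}{2 j} = 2 j \frac{1}{2 j} = 1$)
$S{\left(-12 \right)} \left(G + h\right) = 1 \left(- \frac{1}{691} + \frac{\sqrt{33789}}{7}\right) = - \frac{1}{691} + \frac{\sqrt{33789}}{7}$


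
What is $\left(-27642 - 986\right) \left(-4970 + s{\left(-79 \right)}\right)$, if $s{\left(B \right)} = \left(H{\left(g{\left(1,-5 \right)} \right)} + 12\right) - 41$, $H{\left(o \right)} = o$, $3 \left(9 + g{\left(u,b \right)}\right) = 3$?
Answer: $143340396$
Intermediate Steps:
$g{\left(u,b \right)} = -8$ ($g{\left(u,b \right)} = -9 + \frac{1}{3} \cdot 3 = -9 + 1 = -8$)
$s{\left(B \right)} = -37$ ($s{\left(B \right)} = \left(-8 + 12\right) - 41 = 4 - 41 = -37$)
$\left(-27642 - 986\right) \left(-4970 + s{\left(-79 \right)}\right) = \left(-27642 - 986\right) \left(-4970 - 37\right) = \left(-28628\right) \left(-5007\right) = 143340396$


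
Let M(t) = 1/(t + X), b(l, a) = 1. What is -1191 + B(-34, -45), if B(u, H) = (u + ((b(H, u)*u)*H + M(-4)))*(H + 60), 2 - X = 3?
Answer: 21246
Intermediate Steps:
X = -1 (X = 2 - 1*3 = 2 - 3 = -1)
M(t) = 1/(-1 + t) (M(t) = 1/(t - 1) = 1/(-1 + t))
B(u, H) = (60 + H)*(-⅕ + u + H*u) (B(u, H) = (u + ((1*u)*H + 1/(-1 - 4)))*(H + 60) = (u + (u*H + 1/(-5)))*(60 + H) = (u + (H*u - ⅕))*(60 + H) = (u + (-⅕ + H*u))*(60 + H) = (-⅕ + u + H*u)*(60 + H) = (60 + H)*(-⅕ + u + H*u))
-1191 + B(-34, -45) = -1191 + (-12 + 60*(-34) - ⅕*(-45) - 34*(-45)² + 61*(-45)*(-34)) = -1191 + (-12 - 2040 + 9 - 34*2025 + 93330) = -1191 + (-12 - 2040 + 9 - 68850 + 93330) = -1191 + 22437 = 21246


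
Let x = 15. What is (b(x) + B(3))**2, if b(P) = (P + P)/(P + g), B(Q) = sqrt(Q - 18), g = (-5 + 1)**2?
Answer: -13515/961 + 60*I*sqrt(15)/31 ≈ -14.063 + 7.4961*I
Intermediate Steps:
g = 16 (g = (-4)**2 = 16)
B(Q) = sqrt(-18 + Q)
b(P) = 2*P/(16 + P) (b(P) = (P + P)/(P + 16) = (2*P)/(16 + P) = 2*P/(16 + P))
(b(x) + B(3))**2 = (2*15/(16 + 15) + sqrt(-18 + 3))**2 = (2*15/31 + sqrt(-15))**2 = (2*15*(1/31) + I*sqrt(15))**2 = (30/31 + I*sqrt(15))**2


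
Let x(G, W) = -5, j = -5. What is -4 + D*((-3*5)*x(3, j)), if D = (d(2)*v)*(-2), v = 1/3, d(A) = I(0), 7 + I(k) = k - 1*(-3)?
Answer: 196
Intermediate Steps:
I(k) = -4 + k (I(k) = -7 + (k - 1*(-3)) = -7 + (k + 3) = -7 + (3 + k) = -4 + k)
d(A) = -4 (d(A) = -4 + 0 = -4)
v = ⅓ ≈ 0.33333
D = 8/3 (D = -4*⅓*(-2) = -4/3*(-2) = 8/3 ≈ 2.6667)
-4 + D*((-3*5)*x(3, j)) = -4 + 8*(-3*5*(-5))/3 = -4 + 8*(-15*(-5))/3 = -4 + (8/3)*75 = -4 + 200 = 196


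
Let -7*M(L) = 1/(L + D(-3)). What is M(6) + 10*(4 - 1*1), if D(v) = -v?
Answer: 1889/63 ≈ 29.984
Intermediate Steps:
M(L) = -1/(7*(3 + L)) (M(L) = -1/(7*(L - 1*(-3))) = -1/(7*(L + 3)) = -1/(7*(3 + L)))
M(6) + 10*(4 - 1*1) = -1/(21 + 7*6) + 10*(4 - 1*1) = -1/(21 + 42) + 10*(4 - 1) = -1/63 + 10*3 = -1*1/63 + 30 = -1/63 + 30 = 1889/63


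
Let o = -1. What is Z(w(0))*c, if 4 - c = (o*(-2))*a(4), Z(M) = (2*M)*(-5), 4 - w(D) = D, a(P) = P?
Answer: 160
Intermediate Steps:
w(D) = 4 - D
Z(M) = -10*M
c = -4 (c = 4 - (-1*(-2))*4 = 4 - 2*4 = 4 - 1*8 = 4 - 8 = -4)
Z(w(0))*c = -10*(4 - 1*0)*(-4) = -10*(4 + 0)*(-4) = -10*4*(-4) = -40*(-4) = 160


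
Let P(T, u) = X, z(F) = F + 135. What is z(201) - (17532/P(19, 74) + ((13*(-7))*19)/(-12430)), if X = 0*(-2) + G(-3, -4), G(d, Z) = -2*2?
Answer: 58655441/12430 ≈ 4718.9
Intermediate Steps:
G(d, Z) = -4
z(F) = 135 + F
X = -4 (X = 0*(-2) - 4 = 0 - 4 = -4)
P(T, u) = -4
z(201) - (17532/P(19, 74) + ((13*(-7))*19)/(-12430)) = (135 + 201) - (17532/(-4) + ((13*(-7))*19)/(-12430)) = 336 - (17532*(-¼) - 91*19*(-1/12430)) = 336 - (-4383 - 1729*(-1/12430)) = 336 - (-4383 + 1729/12430) = 336 - 1*(-54478961/12430) = 336 + 54478961/12430 = 58655441/12430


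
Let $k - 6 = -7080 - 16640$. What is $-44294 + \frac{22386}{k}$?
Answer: $- \frac{525205151}{11857} \approx -44295.0$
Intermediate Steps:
$k = -23714$ ($k = 6 - 23720 = -23714$)
$-44294 + \frac{22386}{k} = -44294 + \frac{22386}{-23714} = -44294 + 22386 \left(- \frac{1}{23714}\right) = -44294 - \frac{11193}{11857} = - \frac{525205151}{11857}$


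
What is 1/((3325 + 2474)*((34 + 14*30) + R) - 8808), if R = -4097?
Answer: -1/21134565 ≈ -4.7316e-8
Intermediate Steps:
1/((3325 + 2474)*((34 + 14*30) + R) - 8808) = 1/((3325 + 2474)*((34 + 14*30) - 4097) - 8808) = 1/(5799*((34 + 420) - 4097) - 8808) = 1/(5799*(454 - 4097) - 8808) = 1/(5799*(-3643) - 8808) = 1/(-21125757 - 8808) = 1/(-21134565) = -1/21134565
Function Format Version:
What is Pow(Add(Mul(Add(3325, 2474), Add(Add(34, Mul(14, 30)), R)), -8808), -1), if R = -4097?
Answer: Rational(-1, 21134565) ≈ -4.7316e-8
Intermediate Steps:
Pow(Add(Mul(Add(3325, 2474), Add(Add(34, Mul(14, 30)), R)), -8808), -1) = Pow(Add(Mul(Add(3325, 2474), Add(Add(34, Mul(14, 30)), -4097)), -8808), -1) = Pow(Add(Mul(5799, Add(Add(34, 420), -4097)), -8808), -1) = Pow(Add(Mul(5799, Add(454, -4097)), -8808), -1) = Pow(Add(Mul(5799, -3643), -8808), -1) = Pow(Add(-21125757, -8808), -1) = Pow(-21134565, -1) = Rational(-1, 21134565)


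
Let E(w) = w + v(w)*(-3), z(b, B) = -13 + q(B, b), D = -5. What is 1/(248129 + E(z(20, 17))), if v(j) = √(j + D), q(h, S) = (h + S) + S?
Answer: 248173/61589837578 + 3*√39/61589837578 ≈ 4.0298e-6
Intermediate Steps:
q(h, S) = h + 2*S (q(h, S) = (S + h) + S = h + 2*S)
v(j) = √(-5 + j) (v(j) = √(j - 5) = √(-5 + j))
z(b, B) = -13 + B + 2*b (z(b, B) = -13 + (B + 2*b) = -13 + B + 2*b)
E(w) = w - 3*√(-5 + w) (E(w) = w + √(-5 + w)*(-3) = w - 3*√(-5 + w))
1/(248129 + E(z(20, 17))) = 1/(248129 + ((-13 + 17 + 2*20) - 3*√(-5 + (-13 + 17 + 2*20)))) = 1/(248129 + ((-13 + 17 + 40) - 3*√(-5 + (-13 + 17 + 40)))) = 1/(248129 + (44 - 3*√(-5 + 44))) = 1/(248129 + (44 - 3*√39)) = 1/(248173 - 3*√39)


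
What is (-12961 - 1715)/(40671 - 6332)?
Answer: -14676/34339 ≈ -0.42739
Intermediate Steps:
(-12961 - 1715)/(40671 - 6332) = -14676/34339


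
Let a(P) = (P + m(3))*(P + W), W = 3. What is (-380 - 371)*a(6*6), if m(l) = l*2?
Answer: -1230138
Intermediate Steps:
m(l) = 2*l
a(P) = (3 + P)*(6 + P) (a(P) = (P + 2*3)*(P + 3) = (P + 6)*(3 + P) = (6 + P)*(3 + P) = (3 + P)*(6 + P))
(-380 - 371)*a(6*6) = (-380 - 371)*(18 + (6*6)² + 9*(6*6)) = -751*(18 + 36² + 9*36) = -751*(18 + 1296 + 324) = -751*1638 = -1230138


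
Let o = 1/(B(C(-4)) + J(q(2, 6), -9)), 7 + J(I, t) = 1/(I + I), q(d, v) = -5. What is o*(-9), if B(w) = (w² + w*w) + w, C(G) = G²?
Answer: -90/5209 ≈ -0.017278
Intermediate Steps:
J(I, t) = -7 + 1/(2*I) (J(I, t) = -7 + 1/(I + I) = -7 + 1/(2*I))
B(w) = w + 2*w² (B(w) = (w² + w²) + w = 2*w² + w = w + 2*w²)
o = 10/5209 (o = 1/((-4)²*(1 + 2*(-4)²) + (-7 + (½)/(-5))) = 1/(16*(1 + 2*16) + (-7 + (½)*(-⅕))) = 1/(16*(1 + 32) + (-7 - ⅒)) = 1/(16*33 - 71/10) = 1/(528 - 71/10) = 1/(5209/10) = 10/5209 ≈ 0.0019198)
o*(-9) = (10/5209)*(-9) = -90/5209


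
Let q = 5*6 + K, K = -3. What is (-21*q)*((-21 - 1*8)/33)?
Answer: 5481/11 ≈ 498.27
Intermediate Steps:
q = 27 (q = 5*6 - 3 = 30 - 3 = 27)
(-21*q)*((-21 - 1*8)/33) = (-21*27)*((-21 - 1*8)/33) = -567*(-21 - 8)/33 = -(-16443)/33 = -567*(-29/33) = 5481/11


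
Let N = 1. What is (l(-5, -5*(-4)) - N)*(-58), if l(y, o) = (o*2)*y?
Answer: 11658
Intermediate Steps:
l(y, o) = 2*o*y (l(y, o) = (2*o)*y = 2*o*y)
(l(-5, -5*(-4)) - N)*(-58) = (2*(-5*(-4))*(-5) - 1*1)*(-58) = (2*20*(-5) - 1)*(-58) = (-200 - 1)*(-58) = -201*(-58) = 11658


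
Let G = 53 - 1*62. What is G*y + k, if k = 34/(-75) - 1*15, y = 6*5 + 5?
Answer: -24784/75 ≈ -330.45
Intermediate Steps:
y = 35 (y = 30 + 5 = 35)
G = -9 (G = 53 - 62 = -9)
k = -1159/75 (k = 34*(-1/75) - 15 = -34/75 - 15 = -1159/75 ≈ -15.453)
G*y + k = -9*35 - 1159/75 = -315 - 1159/75 = -24784/75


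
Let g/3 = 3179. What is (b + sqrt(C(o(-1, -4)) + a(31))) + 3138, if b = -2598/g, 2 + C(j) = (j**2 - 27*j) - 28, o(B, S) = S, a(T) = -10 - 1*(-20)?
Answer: 9974836/3179 + 2*sqrt(26) ≈ 3147.9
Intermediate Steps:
a(T) = 10 (a(T) = -10 + 20 = 10)
g = 9537 (g = 3*3179 = 9537)
C(j) = -30 + j**2 - 27*j (C(j) = -2 + ((j**2 - 27*j) - 28) = -2 + (-28 + j**2 - 27*j) = -30 + j**2 - 27*j)
b = -866/3179 (b = -2598/9537 = -2598*1/9537 = -866/3179 ≈ -0.27241)
(b + sqrt(C(o(-1, -4)) + a(31))) + 3138 = (-866/3179 + sqrt((-30 + (-4)**2 - 27*(-4)) + 10)) + 3138 = (-866/3179 + sqrt((-30 + 16 + 108) + 10)) + 3138 = (-866/3179 + sqrt(94 + 10)) + 3138 = (-866/3179 + sqrt(104)) + 3138 = (-866/3179 + 2*sqrt(26)) + 3138 = 9974836/3179 + 2*sqrt(26)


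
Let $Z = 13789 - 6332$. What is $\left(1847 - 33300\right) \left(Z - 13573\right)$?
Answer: $192366548$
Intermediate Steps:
$Z = 7457$
$\left(1847 - 33300\right) \left(Z - 13573\right) = \left(1847 - 33300\right) \left(7457 - 13573\right) = \left(-31453\right) \left(-6116\right) = 192366548$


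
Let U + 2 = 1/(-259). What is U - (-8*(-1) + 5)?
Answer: -3886/259 ≈ -15.004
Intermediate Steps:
U = -519/259 (U = -2 + 1/(-259) = -2 - 1/259 = -519/259 ≈ -2.0039)
U - (-8*(-1) + 5) = -519/259 - (-8*(-1) + 5) = -519/259 - (8 + 5) = -519/259 - 1*13 = -519/259 - 13 = -3886/259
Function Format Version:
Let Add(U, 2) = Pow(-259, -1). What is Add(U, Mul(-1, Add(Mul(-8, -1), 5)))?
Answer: Rational(-3886, 259) ≈ -15.004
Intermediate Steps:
U = Rational(-519, 259) (U = Add(-2, Pow(-259, -1)) = Add(-2, Rational(-1, 259)) = Rational(-519, 259) ≈ -2.0039)
Add(U, Mul(-1, Add(Mul(-8, -1), 5))) = Add(Rational(-519, 259), Mul(-1, Add(Mul(-8, -1), 5))) = Add(Rational(-519, 259), Mul(-1, Add(8, 5))) = Add(Rational(-519, 259), Mul(-1, 13)) = Add(Rational(-519, 259), -13) = Rational(-3886, 259)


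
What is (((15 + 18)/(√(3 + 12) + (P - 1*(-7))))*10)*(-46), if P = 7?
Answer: -212520/181 + 15180*√15/181 ≈ -849.33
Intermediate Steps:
(((15 + 18)/(√(3 + 12) + (P - 1*(-7))))*10)*(-46) = (((15 + 18)/(√(3 + 12) + (7 - 1*(-7))))*10)*(-46) = ((33/(√15 + (7 + 7)))*10)*(-46) = ((33/(√15 + 14))*10)*(-46) = ((33/(14 + √15))*10)*(-46) = (330/(14 + √15))*(-46) = -15180/(14 + √15)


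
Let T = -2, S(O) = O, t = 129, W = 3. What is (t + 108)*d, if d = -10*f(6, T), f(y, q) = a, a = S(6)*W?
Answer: -42660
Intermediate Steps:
a = 18 (a = 6*3 = 18)
f(y, q) = 18
d = -180 (d = -10*18 = -180)
(t + 108)*d = (129 + 108)*(-180) = 237*(-180) = -42660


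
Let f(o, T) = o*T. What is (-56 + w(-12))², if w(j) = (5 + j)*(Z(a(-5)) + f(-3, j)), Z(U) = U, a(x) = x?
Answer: 74529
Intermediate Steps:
f(o, T) = T*o
w(j) = (-5 - 3*j)*(5 + j) (w(j) = (5 + j)*(-5 + j*(-3)) = (5 + j)*(-5 - 3*j) = (-5 - 3*j)*(5 + j))
(-56 + w(-12))² = (-56 + (-25 - 20*(-12) - 3*(-12)²))² = (-56 + (-25 + 240 - 3*144))² = (-56 + (-25 + 240 - 432))² = (-56 - 217)² = (-273)² = 74529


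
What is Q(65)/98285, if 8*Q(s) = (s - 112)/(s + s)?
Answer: -47/102216400 ≈ -4.5981e-7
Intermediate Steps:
Q(s) = (-112 + s)/(16*s) (Q(s) = ((s - 112)/(s + s))/8 = ((-112 + s)/((2*s)))/8 = ((-112 + s)*(1/(2*s)))/8 = ((-112 + s)/(2*s))/8 = (-112 + s)/(16*s))
Q(65)/98285 = ((1/16)*(-112 + 65)/65)/98285 = ((1/16)*(1/65)*(-47))*(1/98285) = -47/1040*1/98285 = -47/102216400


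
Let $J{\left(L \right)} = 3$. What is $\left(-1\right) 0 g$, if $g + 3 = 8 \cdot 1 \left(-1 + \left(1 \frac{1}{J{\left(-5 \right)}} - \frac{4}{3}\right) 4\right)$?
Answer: $0$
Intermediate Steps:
$g = -43$ ($g = -3 + 8 \cdot 1 \left(-1 + \left(1 \cdot \frac{1}{3} - \frac{4}{3}\right) 4\right) = -3 + 8 \left(-1 + \left(1 \cdot \frac{1}{3} - \frac{4}{3}\right) 4\right) = -3 + 8 \left(-1 + \left(\frac{1}{3} - \frac{4}{3}\right) 4\right) = -3 + 8 \left(-1 - 4\right) = -3 + 8 \left(-5\right) = -3 - 40 = -43$)
$\left(-1\right) 0 g = \left(-1\right) 0 \left(-43\right) = 0 \left(-43\right) = 0$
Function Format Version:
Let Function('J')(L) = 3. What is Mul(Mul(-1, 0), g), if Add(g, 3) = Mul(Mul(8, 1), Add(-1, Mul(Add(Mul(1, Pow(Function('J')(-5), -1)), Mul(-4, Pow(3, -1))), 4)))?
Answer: 0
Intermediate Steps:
g = -43 (g = Add(-3, Mul(Mul(8, 1), Add(-1, Mul(Add(Mul(1, Pow(3, -1)), Mul(-4, Pow(3, -1))), 4)))) = Add(-3, Mul(8, Add(-1, Mul(Add(Mul(1, Rational(1, 3)), Mul(-4, Rational(1, 3))), 4)))) = Add(-3, Mul(8, Add(-1, Mul(Add(Rational(1, 3), Rational(-4, 3)), 4)))) = Add(-3, Mul(8, Add(-1, Mul(-1, 4)))) = Add(-3, Mul(8, Add(-1, -4))) = Add(-3, Mul(8, -5)) = Add(-3, -40) = -43)
Mul(Mul(-1, 0), g) = Mul(Mul(-1, 0), -43) = Mul(0, -43) = 0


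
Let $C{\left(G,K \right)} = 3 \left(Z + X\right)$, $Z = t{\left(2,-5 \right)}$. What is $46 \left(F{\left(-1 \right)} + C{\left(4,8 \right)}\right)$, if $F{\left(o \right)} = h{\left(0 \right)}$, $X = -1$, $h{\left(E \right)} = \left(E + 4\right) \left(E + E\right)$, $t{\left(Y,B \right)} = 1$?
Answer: $0$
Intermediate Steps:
$h{\left(E \right)} = 2 E \left(4 + E\right)$ ($h{\left(E \right)} = \left(4 + E\right) 2 E = 2 E \left(4 + E\right)$)
$F{\left(o \right)} = 0$ ($F{\left(o \right)} = 2 \cdot 0 \left(4 + 0\right) = 2 \cdot 0 \cdot 4 = 0$)
$Z = 1$
$C{\left(G,K \right)} = 0$ ($C{\left(G,K \right)} = 3 \left(1 - 1\right) = 3 \cdot 0 = 0$)
$46 \left(F{\left(-1 \right)} + C{\left(4,8 \right)}\right) = 46 \left(0 + 0\right) = 46 \cdot 0 = 0$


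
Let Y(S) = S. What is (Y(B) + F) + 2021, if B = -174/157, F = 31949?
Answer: 5333116/157 ≈ 33969.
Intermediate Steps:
B = -174/157 (B = -174*1/157 = -174/157 ≈ -1.1083)
(Y(B) + F) + 2021 = (-174/157 + 31949) + 2021 = 5015819/157 + 2021 = 5333116/157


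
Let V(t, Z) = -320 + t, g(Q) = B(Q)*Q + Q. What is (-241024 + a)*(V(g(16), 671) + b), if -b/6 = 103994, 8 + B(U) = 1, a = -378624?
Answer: 386895818240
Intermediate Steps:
B(U) = -7 (B(U) = -8 + 1 = -7)
g(Q) = -6*Q (g(Q) = -7*Q + Q = -6*Q)
b = -623964 (b = -6*103994 = -623964)
(-241024 + a)*(V(g(16), 671) + b) = (-241024 - 378624)*((-320 - 6*16) - 623964) = -619648*((-320 - 96) - 623964) = -619648*(-416 - 623964) = -619648*(-624380) = 386895818240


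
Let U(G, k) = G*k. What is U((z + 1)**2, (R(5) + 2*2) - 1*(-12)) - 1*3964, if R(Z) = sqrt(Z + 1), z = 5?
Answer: -3388 + 36*sqrt(6) ≈ -3299.8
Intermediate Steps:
R(Z) = sqrt(1 + Z)
U((z + 1)**2, (R(5) + 2*2) - 1*(-12)) - 1*3964 = (5 + 1)**2*((sqrt(1 + 5) + 2*2) - 1*(-12)) - 1*3964 = 6**2*((sqrt(6) + 4) + 12) - 3964 = 36*((4 + sqrt(6)) + 12) - 3964 = 36*(16 + sqrt(6)) - 3964 = (576 + 36*sqrt(6)) - 3964 = -3388 + 36*sqrt(6)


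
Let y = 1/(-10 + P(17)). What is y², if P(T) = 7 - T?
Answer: 1/400 ≈ 0.0025000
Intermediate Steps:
y = -1/20 (y = 1/(-10 + (7 - 1*17)) = 1/(-10 + (7 - 17)) = 1/(-10 - 10) = 1/(-20) = -1/20 ≈ -0.050000)
y² = (-1/20)² = 1/400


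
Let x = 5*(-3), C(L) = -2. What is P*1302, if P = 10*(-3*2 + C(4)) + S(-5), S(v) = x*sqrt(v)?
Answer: -104160 - 19530*I*sqrt(5) ≈ -1.0416e+5 - 43670.0*I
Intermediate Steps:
x = -15
S(v) = -15*sqrt(v)
P = -80 - 15*I*sqrt(5) (P = 10*(-3*2 - 2) - 15*I*sqrt(5) = 10*(-6 - 2) - 15*I*sqrt(5) = 10*(-8) - 15*I*sqrt(5) = -80 - 15*I*sqrt(5) ≈ -80.0 - 33.541*I)
P*1302 = (-80 - 15*I*sqrt(5))*1302 = -104160 - 19530*I*sqrt(5)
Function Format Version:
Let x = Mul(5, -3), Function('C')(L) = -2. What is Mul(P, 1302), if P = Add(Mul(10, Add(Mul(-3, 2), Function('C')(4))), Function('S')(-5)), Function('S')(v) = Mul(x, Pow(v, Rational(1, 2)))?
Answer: Add(-104160, Mul(-19530, I, Pow(5, Rational(1, 2)))) ≈ Add(-1.0416e+5, Mul(-43670., I))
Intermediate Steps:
x = -15
Function('S')(v) = Mul(-15, Pow(v, Rational(1, 2)))
P = Add(-80, Mul(-15, I, Pow(5, Rational(1, 2)))) (P = Add(Mul(10, Add(Mul(-3, 2), -2)), Mul(-15, Pow(-5, Rational(1, 2)))) = Add(Mul(10, Add(-6, -2)), Mul(-15, Mul(I, Pow(5, Rational(1, 2))))) = Add(Mul(10, -8), Mul(-15, I, Pow(5, Rational(1, 2)))) = Add(-80, Mul(-15, I, Pow(5, Rational(1, 2)))) ≈ Add(-80.000, Mul(-33.541, I)))
Mul(P, 1302) = Mul(Add(-80, Mul(-15, I, Pow(5, Rational(1, 2)))), 1302) = Add(-104160, Mul(-19530, I, Pow(5, Rational(1, 2))))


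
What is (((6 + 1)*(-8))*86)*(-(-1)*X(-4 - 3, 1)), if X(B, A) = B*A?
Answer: 33712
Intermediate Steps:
X(B, A) = A*B
(((6 + 1)*(-8))*86)*(-(-1)*X(-4 - 3, 1)) = (((6 + 1)*(-8))*86)*(-(-1)*1*(-4 - 3)) = ((7*(-8))*86)*(-(-1)*1*(-7)) = (-56*86)*(-(-1)*(-7)) = -(-4816)*7 = -4816*(-7) = 33712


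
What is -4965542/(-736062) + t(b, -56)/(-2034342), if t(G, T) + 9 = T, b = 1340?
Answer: 1683609747899/249566973534 ≈ 6.7461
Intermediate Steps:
t(G, T) = -9 + T
-4965542/(-736062) + t(b, -56)/(-2034342) = -4965542/(-736062) + (-9 - 56)/(-2034342) = -4965542*(-1/736062) - 65*(-1/2034342) = 2482771/368031 + 65/2034342 = 1683609747899/249566973534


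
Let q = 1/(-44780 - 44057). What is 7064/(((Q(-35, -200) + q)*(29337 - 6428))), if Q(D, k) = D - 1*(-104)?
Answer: 78443071/17553311071 ≈ 0.0044689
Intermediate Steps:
q = -1/88837 (q = 1/(-88837) = -1/88837 ≈ -1.1257e-5)
Q(D, k) = 104 + D (Q(D, k) = D + 104 = 104 + D)
7064/(((Q(-35, -200) + q)*(29337 - 6428))) = 7064/((((104 - 35) - 1/88837)*(29337 - 6428))) = 7064/(((69 - 1/88837)*22909)) = 7064/(((6129752/88837)*22909)) = 7064/(140426488568/88837) = 7064*(88837/140426488568) = 78443071/17553311071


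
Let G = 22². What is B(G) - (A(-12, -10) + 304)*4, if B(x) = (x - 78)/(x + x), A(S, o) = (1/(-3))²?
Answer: -5297005/4356 ≈ -1216.0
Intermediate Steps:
G = 484
A(S, o) = ⅑ (A(S, o) = (-⅓)² = ⅑)
B(x) = (-78 + x)/(2*x) (B(x) = (-78 + x)/((2*x)) = (-78 + x)*(1/(2*x)) = (-78 + x)/(2*x))
B(G) - (A(-12, -10) + 304)*4 = (½)*(-78 + 484)/484 - (⅑ + 304)*4 = (½)*(1/484)*406 - 2737*4/9 = 203/484 - 1*10948/9 = 203/484 - 10948/9 = -5297005/4356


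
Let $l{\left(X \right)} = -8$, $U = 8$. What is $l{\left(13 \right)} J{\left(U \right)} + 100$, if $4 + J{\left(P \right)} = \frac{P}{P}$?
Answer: $124$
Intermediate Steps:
$J{\left(P \right)} = -3$ ($J{\left(P \right)} = -4 + \frac{P}{P} = -4 + 1 = -3$)
$l{\left(13 \right)} J{\left(U \right)} + 100 = \left(-8\right) \left(-3\right) + 100 = 24 + 100 = 124$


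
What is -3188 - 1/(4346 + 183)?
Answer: -14438453/4529 ≈ -3188.0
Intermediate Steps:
-3188 - 1/(4346 + 183) = -3188 - 1/4529 = -14438453/4529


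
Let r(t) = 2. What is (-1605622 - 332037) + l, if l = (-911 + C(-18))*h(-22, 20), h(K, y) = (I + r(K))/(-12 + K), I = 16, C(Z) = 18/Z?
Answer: -32931995/17 ≈ -1.9372e+6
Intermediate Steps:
h(K, y) = 18/(-12 + K) (h(K, y) = (16 + 2)/(-12 + K) = 18/(-12 + K))
l = 8208/17 (l = (-911 + 18/(-18))*(18/(-12 - 22)) = (-911 + 18*(-1/18))*(18/(-34)) = (-911 - 1)*(18*(-1/34)) = -912*(-9/17) = 8208/17 ≈ 482.82)
(-1605622 - 332037) + l = (-1605622 - 332037) + 8208/17 = -1937659 + 8208/17 = -32931995/17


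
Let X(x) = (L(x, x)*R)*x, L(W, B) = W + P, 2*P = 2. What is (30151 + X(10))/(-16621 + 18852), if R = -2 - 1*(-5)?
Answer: 30481/2231 ≈ 13.662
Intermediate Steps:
P = 1 (P = (½)*2 = 1)
L(W, B) = 1 + W (L(W, B) = W + 1 = 1 + W)
R = 3 (R = -2 + 5 = 3)
X(x) = x*(3 + 3*x) (X(x) = ((1 + x)*3)*x = (3 + 3*x)*x = x*(3 + 3*x))
(30151 + X(10))/(-16621 + 18852) = (30151 + 3*10*(1 + 10))/(-16621 + 18852) = (30151 + 3*10*11)/2231 = (30151 + 330)*(1/2231) = 30481*(1/2231) = 30481/2231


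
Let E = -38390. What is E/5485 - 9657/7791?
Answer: -23471009/2848909 ≈ -8.2386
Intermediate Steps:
E/5485 - 9657/7791 = -38390/5485 - 9657/7791 = -38390*1/5485 - 9657*1/7791 = -7678/1097 - 3219/2597 = -23471009/2848909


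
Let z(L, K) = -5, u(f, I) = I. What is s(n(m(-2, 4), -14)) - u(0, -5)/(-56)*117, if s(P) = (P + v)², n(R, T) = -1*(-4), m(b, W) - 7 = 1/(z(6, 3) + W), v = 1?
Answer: 815/56 ≈ 14.554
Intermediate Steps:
m(b, W) = 7 + 1/(-5 + W)
n(R, T) = 4
s(P) = (1 + P)² (s(P) = (P + 1)² = (1 + P)²)
s(n(m(-2, 4), -14)) - u(0, -5)/(-56)*117 = (1 + 4)² - (-5/(-56))*117 = 5² - (-5*(-1/56))*117 = 25 - 5*117/56 = 25 - 1*585/56 = 25 - 585/56 = 815/56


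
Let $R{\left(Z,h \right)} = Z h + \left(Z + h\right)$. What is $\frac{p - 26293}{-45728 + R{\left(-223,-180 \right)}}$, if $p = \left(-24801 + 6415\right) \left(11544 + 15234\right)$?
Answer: $\frac{492366601}{5991} \approx 82184.0$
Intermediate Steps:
$R{\left(Z,h \right)} = Z + h + Z h$
$p = -492340308$ ($p = \left(-18386\right) 26778 = -492340308$)
$\frac{p - 26293}{-45728 + R{\left(-223,-180 \right)}} = \frac{-492340308 - 26293}{-45728 - -39737} = - \frac{492366601}{-45728 - -39737} = - \frac{492366601}{-45728 + 39737} = - \frac{492366601}{-5991} = \left(-492366601\right) \left(- \frac{1}{5991}\right) = \frac{492366601}{5991}$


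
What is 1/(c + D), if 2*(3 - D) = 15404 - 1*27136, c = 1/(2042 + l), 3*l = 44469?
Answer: 16865/98980686 ≈ 0.00017039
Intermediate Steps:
l = 14823 (l = (1/3)*44469 = 14823)
c = 1/16865 (c = 1/(2042 + 14823) = 1/16865 ≈ 5.9294e-5)
D = 5869 (D = 3 - (15404 - 1*27136)/2 = 3 - (15404 - 27136)/2 = 3 - 1/2*(-11732) = 3 + 5866 = 5869)
1/(c + D) = 1/(1/16865 + 5869) = 1/(98980686/16865) = 16865/98980686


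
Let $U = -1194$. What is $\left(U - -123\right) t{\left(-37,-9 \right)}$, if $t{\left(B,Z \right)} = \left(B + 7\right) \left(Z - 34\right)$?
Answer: $-1381590$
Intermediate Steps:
$t{\left(B,Z \right)} = \left(-34 + Z\right) \left(7 + B\right)$ ($t{\left(B,Z \right)} = \left(7 + B\right) \left(-34 + Z\right) = \left(-34 + Z\right) \left(7 + B\right)$)
$\left(U - -123\right) t{\left(-37,-9 \right)} = \left(-1194 - -123\right) \left(-238 - -1258 + 7 \left(-9\right) - -333\right) = \left(-1194 + \left(-12 + 135\right)\right) \left(-238 + 1258 - 63 + 333\right) = \left(-1194 + 123\right) 1290 = \left(-1071\right) 1290 = -1381590$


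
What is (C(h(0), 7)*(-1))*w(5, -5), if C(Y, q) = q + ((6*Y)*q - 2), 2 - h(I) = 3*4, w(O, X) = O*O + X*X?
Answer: 20750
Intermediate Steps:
w(O, X) = O² + X²
h(I) = -10 (h(I) = 2 - 3*4 = 2 - 1*12 = 2 - 12 = -10)
C(Y, q) = -2 + q + 6*Y*q (C(Y, q) = q + (6*Y*q - 2) = q + (-2 + 6*Y*q) = -2 + q + 6*Y*q)
(C(h(0), 7)*(-1))*w(5, -5) = ((-2 + 7 + 6*(-10)*7)*(-1))*(5² + (-5)²) = ((-2 + 7 - 420)*(-1))*(25 + 25) = -415*(-1)*50 = 415*50 = 20750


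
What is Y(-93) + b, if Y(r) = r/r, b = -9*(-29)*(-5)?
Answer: -1304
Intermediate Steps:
b = -1305 (b = 261*(-5) = -1305)
Y(r) = 1
Y(-93) + b = 1 - 1305 = -1304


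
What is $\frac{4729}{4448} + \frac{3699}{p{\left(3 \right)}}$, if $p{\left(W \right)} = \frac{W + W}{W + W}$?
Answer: $\frac{16457881}{4448} \approx 3700.1$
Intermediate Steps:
$p{\left(W \right)} = 1$ ($p{\left(W \right)} = \frac{2 W}{2 W} = 2 W \frac{1}{2 W} = 1$)
$\frac{4729}{4448} + \frac{3699}{p{\left(3 \right)}} = \frac{4729}{4448} + \frac{3699}{1} = 4729 \cdot \frac{1}{4448} + 3699 \cdot 1 = \frac{4729}{4448} + 3699 = \frac{16457881}{4448}$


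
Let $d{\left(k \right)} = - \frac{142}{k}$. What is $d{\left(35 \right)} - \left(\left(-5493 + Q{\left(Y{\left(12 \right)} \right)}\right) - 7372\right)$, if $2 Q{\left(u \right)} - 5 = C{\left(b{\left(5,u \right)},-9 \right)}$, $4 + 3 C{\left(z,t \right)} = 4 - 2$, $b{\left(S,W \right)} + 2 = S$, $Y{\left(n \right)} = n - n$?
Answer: $\frac{2700343}{210} \approx 12859.0$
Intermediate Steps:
$Y{\left(n \right)} = 0$
$b{\left(S,W \right)} = -2 + S$
$C{\left(z,t \right)} = - \frac{2}{3}$ ($C{\left(z,t \right)} = - \frac{4}{3} + \frac{4 - 2}{3} = - \frac{4}{3} + \frac{1}{3} \cdot 2 = - \frac{4}{3} + \frac{2}{3} = - \frac{2}{3}$)
$Q{\left(u \right)} = \frac{13}{6}$ ($Q{\left(u \right)} = \frac{5}{2} + \frac{1}{2} \left(- \frac{2}{3}\right) = \frac{5}{2} - \frac{1}{3} = \frac{13}{6}$)
$d{\left(35 \right)} - \left(\left(-5493 + Q{\left(Y{\left(12 \right)} \right)}\right) - 7372\right) = - \frac{142}{35} - \left(\left(-5493 + \frac{13}{6}\right) - 7372\right) = \left(-142\right) \frac{1}{35} - \left(- \frac{32945}{6} - 7372\right) = - \frac{142}{35} - - \frac{77177}{6} = - \frac{142}{35} + \frac{77177}{6} = \frac{2700343}{210}$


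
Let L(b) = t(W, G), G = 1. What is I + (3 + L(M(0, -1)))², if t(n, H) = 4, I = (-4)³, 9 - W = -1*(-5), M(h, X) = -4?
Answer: -15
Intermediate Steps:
W = 4 (W = 9 - (-1)*(-5) = 9 - 1*5 = 9 - 5 = 4)
I = -64
L(b) = 4
I + (3 + L(M(0, -1)))² = -64 + (3 + 4)² = -64 + 7² = -64 + 49 = -15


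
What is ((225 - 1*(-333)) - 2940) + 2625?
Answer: 243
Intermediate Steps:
((225 - 1*(-333)) - 2940) + 2625 = ((225 + 333) - 2940) + 2625 = (558 - 2940) + 2625 = -2382 + 2625 = 243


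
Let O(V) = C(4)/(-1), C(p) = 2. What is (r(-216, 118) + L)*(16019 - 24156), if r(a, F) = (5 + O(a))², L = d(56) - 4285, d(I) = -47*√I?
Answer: 34793812 + 764878*√14 ≈ 3.7656e+7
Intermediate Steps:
L = -4285 - 94*√14 (L = -94*√14 - 4285 = -4285 - 94*√14 ≈ -4636.7)
O(V) = -2 (O(V) = 2/(-1) = 2*(-1) = -2)
r(a, F) = 9 (r(a, F) = (5 - 2)² = 3² = 9)
(r(-216, 118) + L)*(16019 - 24156) = (9 + (-4285 - 94*√14))*(16019 - 24156) = (-4276 - 94*√14)*(-8137) = 34793812 + 764878*√14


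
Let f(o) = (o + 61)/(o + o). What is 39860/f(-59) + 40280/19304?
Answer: -298670715/127 ≈ -2.3517e+6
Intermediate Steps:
f(o) = (61 + o)/(2*o) (f(o) = (61 + o)/((2*o)) = (61 + o)*(1/(2*o)) = (61 + o)/(2*o))
39860/f(-59) + 40280/19304 = 39860/(((½)*(61 - 59)/(-59))) + 40280/19304 = 39860/(((½)*(-1/59)*2)) + 40280*(1/19304) = 39860/(-1/59) + 265/127 = 39860*(-59) + 265/127 = -2351740 + 265/127 = -298670715/127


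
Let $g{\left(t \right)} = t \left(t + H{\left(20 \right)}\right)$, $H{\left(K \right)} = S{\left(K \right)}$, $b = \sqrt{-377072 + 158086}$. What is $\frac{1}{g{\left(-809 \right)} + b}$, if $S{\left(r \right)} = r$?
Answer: $- \frac{i}{\sqrt{218986} - 638301 i} \approx 1.5667 \cdot 10^{-6} - 1.1486 \cdot 10^{-9} i$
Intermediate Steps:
$b = i \sqrt{218986}$ ($b = \sqrt{-218986} = i \sqrt{218986} \approx 467.96 i$)
$H{\left(K \right)} = K$
$g{\left(t \right)} = t \left(20 + t\right)$ ($g{\left(t \right)} = t \left(t + 20\right) = t \left(20 + t\right)$)
$\frac{1}{g{\left(-809 \right)} + b} = \frac{1}{- 809 \left(20 - 809\right) + i \sqrt{218986}} = \frac{1}{\left(-809\right) \left(-789\right) + i \sqrt{218986}} = \frac{1}{638301 + i \sqrt{218986}}$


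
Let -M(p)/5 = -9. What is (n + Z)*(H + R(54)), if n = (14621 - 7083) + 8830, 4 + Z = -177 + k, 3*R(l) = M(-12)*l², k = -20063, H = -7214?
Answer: -141574776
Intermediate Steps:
M(p) = 45 (M(p) = -5*(-9) = 45)
R(l) = 15*l² (R(l) = (45*l²)/3 = 15*l²)
Z = -20244 (Z = -4 + (-177 - 20063) = -4 - 20240 = -20244)
n = 16368 (n = 7538 + 8830 = 16368)
(n + Z)*(H + R(54)) = (16368 - 20244)*(-7214 + 15*54²) = -3876*(-7214 + 15*2916) = -3876*(-7214 + 43740) = -3876*36526 = -141574776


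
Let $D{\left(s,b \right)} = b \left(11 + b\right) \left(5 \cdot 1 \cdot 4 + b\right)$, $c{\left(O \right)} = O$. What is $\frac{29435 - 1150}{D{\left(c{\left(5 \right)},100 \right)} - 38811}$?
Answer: $\frac{28285}{1293189} \approx 0.021872$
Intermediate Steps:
$D{\left(s,b \right)} = b \left(11 + b\right) \left(20 + b\right)$ ($D{\left(s,b \right)} = b \left(11 + b\right) \left(5 \cdot 4 + b\right) = b \left(11 + b\right) \left(20 + b\right)$)
$\frac{29435 - 1150}{D{\left(c{\left(5 \right)},100 \right)} - 38811} = \frac{29435 - 1150}{100 \left(220 + 100^{2} + 31 \cdot 100\right) - 38811} = \frac{28285}{100 \left(220 + 10000 + 3100\right) - 38811} = \frac{28285}{100 \cdot 13320 - 38811} = \frac{28285}{1332000 - 38811} = \frac{28285}{1293189}$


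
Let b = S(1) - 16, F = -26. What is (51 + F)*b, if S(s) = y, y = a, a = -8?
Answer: -600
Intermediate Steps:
y = -8
S(s) = -8
b = -24 (b = -8 - 16 = -24)
(51 + F)*b = (51 - 26)*(-24) = 25*(-24) = -600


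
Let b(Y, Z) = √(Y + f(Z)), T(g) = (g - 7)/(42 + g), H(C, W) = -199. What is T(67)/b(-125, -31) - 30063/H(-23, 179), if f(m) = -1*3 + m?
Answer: 30063/199 - 20*I*√159/5777 ≈ 151.07 - 0.043654*I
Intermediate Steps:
f(m) = -3 + m
T(g) = (-7 + g)/(42 + g)
b(Y, Z) = √(-3 + Y + Z) (b(Y, Z) = √(Y + (-3 + Z)) = √(-3 + Y + Z))
T(67)/b(-125, -31) - 30063/H(-23, 179) = ((-7 + 67)/(42 + 67))/(√(-3 - 125 - 31)) - 30063/(-199) = (60/109)/(√(-159)) - 30063*(-1/199) = ((1/109)*60)/((I*√159)) + 30063/199 = 60*(-I*√159/159)/109 + 30063/199 = -20*I*√159/5777 + 30063/199 = 30063/199 - 20*I*√159/5777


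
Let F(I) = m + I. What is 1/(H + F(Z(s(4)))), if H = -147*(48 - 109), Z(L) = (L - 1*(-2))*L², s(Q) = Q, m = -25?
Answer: 1/9038 ≈ 0.00011064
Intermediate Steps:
Z(L) = L²*(2 + L) (Z(L) = (L + 2)*L² = (2 + L)*L² = L²*(2 + L))
H = 8967 (H = -147*(-61) = 8967)
F(I) = -25 + I
1/(H + F(Z(s(4)))) = 1/(8967 + (-25 + 4²*(2 + 4))) = 1/(8967 + (-25 + 16*6)) = 1/(8967 + (-25 + 96)) = 1/(8967 + 71) = 1/9038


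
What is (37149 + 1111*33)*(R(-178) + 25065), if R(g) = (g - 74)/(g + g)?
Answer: 164663352576/89 ≈ 1.8502e+9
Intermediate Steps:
R(g) = (-74 + g)/(2*g) (R(g) = (-74 + g)/((2*g)) = (-74 + g)*(1/(2*g)) = (-74 + g)/(2*g))
(37149 + 1111*33)*(R(-178) + 25065) = (37149 + 1111*33)*((½)*(-74 - 178)/(-178) + 25065) = (37149 + 36663)*((½)*(-1/178)*(-252) + 25065) = 73812*(63/89 + 25065) = 73812*(2230848/89) = 164663352576/89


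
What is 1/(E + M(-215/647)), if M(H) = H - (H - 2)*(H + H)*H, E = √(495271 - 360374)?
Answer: -13408237325240645/9895274992301009047288 + 513480226410483703*√2753/9895274992301009047288 ≈ 0.0027213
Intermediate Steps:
E = 7*√2753 (E = √134897 = 7*√2753 ≈ 367.28)
M(H) = H - 2*H²*(-2 + H) (M(H) = H - (-2 + H)*(2*H)*H = H - 2*H*(-2 + H)*H = H - 2*H²*(-2 + H))
1/(E + M(-215/647)) = 1/(7*√2753 + (-215/647)*(1 - 2*(-215/647)² + 4*(-215/647))) = 1/(7*√2753 + (-215*1/647)*(1 - 2*(-215*1/647)² + 4*(-215*1/647))) = 1/(7*√2753 - 215*(1 - 2*(-215/647)² + 4*(-215/647))/647) = 1/(7*√2753 - 215*(1 - 2*46225/418609 - 860/647)/647) = 1/(7*√2753 - 215*(1 - 92450/418609 - 860/647)/647) = 1/(7*√2753 - 215/647*(-230261/418609)) = 1/(7*√2753 + 49506115/270840023) = 1/(49506115/270840023 + 7*√2753)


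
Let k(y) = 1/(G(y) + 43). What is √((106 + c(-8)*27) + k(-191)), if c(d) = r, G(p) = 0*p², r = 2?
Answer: √295883/43 ≈ 12.650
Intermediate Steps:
G(p) = 0
c(d) = 2
k(y) = 1/43 (k(y) = 1/(0 + 43) = 1/43)
√((106 + c(-8)*27) + k(-191)) = √((106 + 2*27) + 1/43) = √((106 + 54) + 1/43) = √(160 + 1/43) = √(6881/43) = √295883/43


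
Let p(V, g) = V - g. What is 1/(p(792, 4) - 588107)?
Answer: -1/587319 ≈ -1.7027e-6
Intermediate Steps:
1/(p(792, 4) - 588107) = 1/((792 - 1*4) - 588107) = 1/((792 - 4) - 588107) = 1/(788 - 588107) = 1/(-587319) = -1/587319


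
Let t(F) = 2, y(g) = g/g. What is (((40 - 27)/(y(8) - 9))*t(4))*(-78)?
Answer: 507/2 ≈ 253.50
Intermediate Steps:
y(g) = 1
(((40 - 27)/(y(8) - 9))*t(4))*(-78) = (((40 - 27)/(1 - 9))*2)*(-78) = ((13/(-8))*2)*(-78) = ((13*(-⅛))*2)*(-78) = -13/8*2*(-78) = -13/4*(-78) = 507/2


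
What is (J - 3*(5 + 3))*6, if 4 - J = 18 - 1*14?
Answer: -144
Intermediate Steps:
J = 0 (J = 4 - (18 - 1*14) = 4 - (18 - 14) = 4 - 1*4 = 4 - 4 = 0)
(J - 3*(5 + 3))*6 = (0 - 3*(5 + 3))*6 = (0 - 3*8)*6 = (0 - 24)*6 = -24*6 = -144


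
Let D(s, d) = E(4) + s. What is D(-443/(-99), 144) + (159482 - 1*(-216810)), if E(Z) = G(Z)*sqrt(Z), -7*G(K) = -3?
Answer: 260774051/693 ≈ 3.7630e+5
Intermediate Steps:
G(K) = 3/7 (G(K) = -1/7*(-3) = 3/7)
E(Z) = 3*sqrt(Z)/7
D(s, d) = 6/7 + s (D(s, d) = 3*sqrt(4)/7 + s = (3/7)*2 + s = 6/7 + s)
D(-443/(-99), 144) + (159482 - 1*(-216810)) = (6/7 - 443/(-99)) + (159482 - 1*(-216810)) = (6/7 - 443*(-1/99)) + (159482 + 216810) = (6/7 + 443/99) + 376292 = 3695/693 + 376292 = 260774051/693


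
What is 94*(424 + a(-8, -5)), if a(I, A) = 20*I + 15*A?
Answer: 17766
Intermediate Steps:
a(I, A) = 15*A + 20*I
94*(424 + a(-8, -5)) = 94*(424 + (15*(-5) + 20*(-8))) = 94*(424 + (-75 - 160)) = 94*(424 - 235) = 94*189 = 17766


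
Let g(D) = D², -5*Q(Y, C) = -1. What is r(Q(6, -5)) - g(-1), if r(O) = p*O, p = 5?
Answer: 0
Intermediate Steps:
Q(Y, C) = ⅕ (Q(Y, C) = -⅕*(-1) = ⅕)
r(O) = 5*O
r(Q(6, -5)) - g(-1) = 5*(⅕) - 1*(-1)² = 1 - 1*1 = 1 - 1 = 0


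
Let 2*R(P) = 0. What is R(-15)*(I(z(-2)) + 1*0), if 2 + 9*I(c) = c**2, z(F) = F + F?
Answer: 0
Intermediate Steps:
z(F) = 2*F
I(c) = -2/9 + c**2/9
R(P) = 0 (R(P) = (1/2)*0 = 0)
R(-15)*(I(z(-2)) + 1*0) = 0*((-2/9 + (2*(-2))**2/9) + 1*0) = 0*((-2/9 + (1/9)*(-4)**2) + 0) = 0*((-2/9 + (1/9)*16) + 0) = 0*((-2/9 + 16/9) + 0) = 0*(14/9 + 0) = 0*(14/9) = 0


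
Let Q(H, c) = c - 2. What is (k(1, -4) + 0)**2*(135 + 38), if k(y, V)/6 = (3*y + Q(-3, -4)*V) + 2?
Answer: 5237748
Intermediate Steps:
Q(H, c) = -2 + c
k(y, V) = 12 - 36*V + 18*y (k(y, V) = 6*((3*y + (-2 - 4)*V) + 2) = 6*((3*y - 6*V) + 2) = 6*((-6*V + 3*y) + 2) = 6*(2 - 6*V + 3*y) = 12 - 36*V + 18*y)
(k(1, -4) + 0)**2*(135 + 38) = ((12 - 36*(-4) + 18*1) + 0)**2*(135 + 38) = ((12 + 144 + 18) + 0)**2*173 = (174 + 0)**2*173 = 174**2*173 = 30276*173 = 5237748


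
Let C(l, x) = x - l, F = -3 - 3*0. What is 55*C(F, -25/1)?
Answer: -1210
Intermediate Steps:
F = -3 (F = -3 + 0 = -3)
55*C(F, -25/1) = 55*(-25/1 - 1*(-3)) = 55*(-25*1 + 3) = 55*(-25 + 3) = 55*(-22) = -1210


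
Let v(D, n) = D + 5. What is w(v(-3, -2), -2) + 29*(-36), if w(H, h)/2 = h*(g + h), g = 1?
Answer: -1040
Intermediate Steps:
v(D, n) = 5 + D
w(H, h) = 2*h*(1 + h) (w(H, h) = 2*(h*(1 + h)) = 2*h*(1 + h))
w(v(-3, -2), -2) + 29*(-36) = 2*(-2)*(1 - 2) + 29*(-36) = 2*(-2)*(-1) - 1044 = 4 - 1044 = -1040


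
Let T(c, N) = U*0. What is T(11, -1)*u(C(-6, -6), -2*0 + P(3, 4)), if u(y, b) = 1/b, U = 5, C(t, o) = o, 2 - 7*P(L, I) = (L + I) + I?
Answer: 0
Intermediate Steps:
P(L, I) = 2/7 - 2*I/7 - L/7 (P(L, I) = 2/7 - ((L + I) + I)/7 = 2/7 - ((I + L) + I)/7 = 2/7 - (L + 2*I)/7 = 2/7 + (-2*I/7 - L/7) = 2/7 - 2*I/7 - L/7)
T(c, N) = 0 (T(c, N) = 5*0 = 0)
T(11, -1)*u(C(-6, -6), -2*0 + P(3, 4)) = 0/(-2*0 + (2/7 - 2/7*4 - ⅐*3)) = 0/(0 + (2/7 - 8/7 - 3/7)) = 0/(0 - 9/7) = 0/(-9/7) = 0*(-7/9) = 0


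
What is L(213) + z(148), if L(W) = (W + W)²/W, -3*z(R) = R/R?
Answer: 2555/3 ≈ 851.67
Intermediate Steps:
z(R) = -⅓ (z(R) = -R/(3*R) = -⅓*1 = -⅓)
L(W) = 4*W (L(W) = (2*W)²/W = (4*W²)/W = 4*W)
L(213) + z(148) = 4*213 - ⅓ = 852 - ⅓ = 2555/3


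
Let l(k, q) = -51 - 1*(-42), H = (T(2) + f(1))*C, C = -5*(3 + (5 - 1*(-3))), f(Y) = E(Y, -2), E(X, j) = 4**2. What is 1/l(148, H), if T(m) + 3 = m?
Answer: -1/9 ≈ -0.11111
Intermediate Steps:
T(m) = -3 + m
E(X, j) = 16
f(Y) = 16
C = -55 (C = -5*(3 + (5 + 3)) = -5*(3 + 8) = -5*11 = -55)
H = -825 (H = ((-3 + 2) + 16)*(-55) = (-1 + 16)*(-55) = 15*(-55) = -825)
l(k, q) = -9 (l(k, q) = -51 + 42 = -9)
1/l(148, H) = 1/(-9) = -1/9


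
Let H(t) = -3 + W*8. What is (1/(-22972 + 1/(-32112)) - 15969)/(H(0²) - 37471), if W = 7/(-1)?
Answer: 3926653963099/9228337581150 ≈ 0.42550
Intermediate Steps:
W = -7 (W = 7*(-1) = -7)
H(t) = -59 (H(t) = -3 - 7*8 = -3 - 56 = -59)
(1/(-22972 + 1/(-32112)) - 15969)/(H(0²) - 37471) = (1/(-22972 + 1/(-32112)) - 15969)/(-59 - 37471) = (1/(-22972 - 1/32112) - 15969)/(-37530) = (1/(-737676865/32112) - 15969)*(-1/37530) = (-32112/737676865 - 15969)*(-1/37530) = -11779961889297/737676865*(-1/37530) = 3926653963099/9228337581150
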